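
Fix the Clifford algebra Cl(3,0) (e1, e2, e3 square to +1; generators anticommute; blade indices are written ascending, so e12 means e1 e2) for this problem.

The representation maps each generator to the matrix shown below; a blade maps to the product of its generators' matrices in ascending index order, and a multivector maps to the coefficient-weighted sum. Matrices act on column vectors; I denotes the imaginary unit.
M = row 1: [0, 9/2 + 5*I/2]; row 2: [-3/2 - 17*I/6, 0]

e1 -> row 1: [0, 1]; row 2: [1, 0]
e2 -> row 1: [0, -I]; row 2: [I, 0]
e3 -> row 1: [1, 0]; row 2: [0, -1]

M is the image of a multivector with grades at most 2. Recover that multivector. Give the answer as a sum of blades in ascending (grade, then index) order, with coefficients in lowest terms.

Method: 1, rho(e1), rho(e2), rho(e3) form a trace-orthogonal basis of the 2x2 complex matrices (tr(X Y) = 2 if X = Y, else 0), so M = m0*1 + m1*rho(e1) + m2*rho(e2) + m3*rho(e3) with m0 = tr(M)/2 = 0, m1 = tr(M rho(e1))/2 = 3/2 - I/6, m2 = tr(M rho(e2))/2 = -8/3 + 3*I, m3 = tr(M rho(e3))/2 = 0.
Multiplying table entries, the bivector images are rho(e12) = I*rho(e3), rho(e13) = -I*rho(e2), rho(e23) = I*rho(e1); with real blade coefficients the real parts of m0..m3 are the coefficients of 1, e1, e2, e3 and the imaginary parts give the bivectors (e23: Im m1, e13: -Im m2, e12: Im m3).
Answer: 3/2*e1 - 8/3*e2 - 3*e13 - 1/6*e23


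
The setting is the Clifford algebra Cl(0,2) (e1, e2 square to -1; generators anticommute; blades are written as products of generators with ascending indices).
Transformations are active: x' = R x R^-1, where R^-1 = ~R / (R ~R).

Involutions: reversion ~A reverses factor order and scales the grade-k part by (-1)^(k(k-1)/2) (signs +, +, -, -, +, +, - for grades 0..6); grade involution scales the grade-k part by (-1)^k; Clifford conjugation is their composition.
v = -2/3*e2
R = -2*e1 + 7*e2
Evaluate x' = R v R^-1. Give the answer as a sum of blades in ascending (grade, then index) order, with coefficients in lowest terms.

~R = -2*e1 + 7*e2, and R ~R = -53, so R^-1 = ~R / (-53).
R v = 14/3 + 4/3*e1 e2
Answer: 56/159*e1 - 30/53*e2


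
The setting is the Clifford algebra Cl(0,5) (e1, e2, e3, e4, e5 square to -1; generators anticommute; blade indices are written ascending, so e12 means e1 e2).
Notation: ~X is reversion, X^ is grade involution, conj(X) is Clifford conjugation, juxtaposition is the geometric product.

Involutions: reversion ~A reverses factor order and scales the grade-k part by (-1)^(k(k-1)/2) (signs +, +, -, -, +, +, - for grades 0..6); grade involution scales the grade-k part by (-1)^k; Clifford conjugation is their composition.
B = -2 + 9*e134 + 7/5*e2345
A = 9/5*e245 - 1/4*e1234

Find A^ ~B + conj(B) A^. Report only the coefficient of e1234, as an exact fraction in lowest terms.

first term: -9/4*e2 - 63/25*e3 - 7/20*e15 + 18/5*e245 + 1/2*e1234 - 81/5*e1235
second term: -9/4*e2 + 63/25*e3 + 7/20*e15 + 18/5*e245 + 1/2*e1234 + 81/5*e1235
Answer: 1


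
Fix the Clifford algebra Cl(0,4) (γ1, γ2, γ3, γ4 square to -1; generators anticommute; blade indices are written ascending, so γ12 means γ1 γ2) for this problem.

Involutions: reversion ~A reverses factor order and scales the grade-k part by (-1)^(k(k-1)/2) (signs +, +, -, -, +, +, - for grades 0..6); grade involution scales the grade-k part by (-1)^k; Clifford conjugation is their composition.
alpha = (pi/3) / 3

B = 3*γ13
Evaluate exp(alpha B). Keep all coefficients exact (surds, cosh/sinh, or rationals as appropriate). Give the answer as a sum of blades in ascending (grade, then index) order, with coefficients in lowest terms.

B^2 = (3)^2*(γ13)^2 = 9*(-1) = -9 (a basis 2-blade squares to minus the product of its generators' squares).
B^2 = -9 — since the square is negative, the closed form is circular: l = 3, alpha*l = pi/3, so exp(alpha B) = cos(pi/3) + (sin(pi/3)/3)*B = 1/2 + (sqrt(3)/6)*B.
Answer: 1/2 + sqrt(3)/2*γ13


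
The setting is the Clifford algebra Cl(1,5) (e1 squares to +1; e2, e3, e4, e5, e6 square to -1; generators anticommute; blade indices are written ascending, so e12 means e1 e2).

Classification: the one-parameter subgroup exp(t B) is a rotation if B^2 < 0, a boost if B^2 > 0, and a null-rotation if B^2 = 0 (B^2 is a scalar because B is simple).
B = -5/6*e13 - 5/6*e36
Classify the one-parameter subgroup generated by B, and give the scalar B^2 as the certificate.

B^2 term by term: the squares give (-5/6)^2*(e13)^2 + (-5/6)^2*(e36)^2 = 25/36*(+1) + 25/36*(-1) = 0 (each basis 2-blade squares to minus the product of its generators' squares); cross terms between blades sharing an index anticommute and cancel. So B^2 = 0.
Answer: null-rotation, certificate B^2 = 0. One invariant decides it: the square 0 survives every conjugation, and its sign is exactly the classification.


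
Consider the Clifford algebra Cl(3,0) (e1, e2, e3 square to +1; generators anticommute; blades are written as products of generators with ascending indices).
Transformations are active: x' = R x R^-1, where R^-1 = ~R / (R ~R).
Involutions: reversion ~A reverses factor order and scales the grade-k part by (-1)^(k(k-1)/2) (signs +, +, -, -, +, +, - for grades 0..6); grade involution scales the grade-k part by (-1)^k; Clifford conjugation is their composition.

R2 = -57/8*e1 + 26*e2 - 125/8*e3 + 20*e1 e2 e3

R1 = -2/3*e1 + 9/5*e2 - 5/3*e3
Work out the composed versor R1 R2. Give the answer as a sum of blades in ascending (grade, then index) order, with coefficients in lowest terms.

Distribute over the terms of R1 (each basis-blade product reordered to ascending indices, repeated generators contracted through their squares):
(-2/3*e1) R2 = 19/4 - 52/3*e1 e2 + 125/12*e1 e3 - 40/3*e2 e3
(9/5*e2) R2 = 234/5 + 513/40*e1 e2 - 36*e1 e3 - 225/8*e2 e3
(-5/3*e3) R2 = 625/24 - 100/3*e1 e2 - 95/8*e1 e3 + 130/3*e2 e3
Summing the partial products and collecting blades:
Answer: 9311/120 - 4541/120*e1 e2 - 899/24*e1 e3 + 15/8*e2 e3


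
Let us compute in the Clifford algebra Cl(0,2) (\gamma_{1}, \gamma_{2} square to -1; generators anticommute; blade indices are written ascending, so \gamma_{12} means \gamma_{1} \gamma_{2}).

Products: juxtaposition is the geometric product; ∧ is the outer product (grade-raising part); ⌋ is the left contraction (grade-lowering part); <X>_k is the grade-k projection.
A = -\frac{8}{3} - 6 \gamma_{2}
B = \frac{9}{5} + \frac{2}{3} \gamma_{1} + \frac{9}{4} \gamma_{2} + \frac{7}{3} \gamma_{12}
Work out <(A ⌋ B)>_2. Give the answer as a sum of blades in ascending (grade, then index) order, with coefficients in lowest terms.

step 1: \frac{87}{10} - \frac{142}{9} \gamma_{1} - 6 \gamma_{2} - \frac{56}{9} \gamma_{12}
step 2: -\frac{56}{9} \gamma_{12}
Answer: -\frac{56}{9} \gamma_{12}


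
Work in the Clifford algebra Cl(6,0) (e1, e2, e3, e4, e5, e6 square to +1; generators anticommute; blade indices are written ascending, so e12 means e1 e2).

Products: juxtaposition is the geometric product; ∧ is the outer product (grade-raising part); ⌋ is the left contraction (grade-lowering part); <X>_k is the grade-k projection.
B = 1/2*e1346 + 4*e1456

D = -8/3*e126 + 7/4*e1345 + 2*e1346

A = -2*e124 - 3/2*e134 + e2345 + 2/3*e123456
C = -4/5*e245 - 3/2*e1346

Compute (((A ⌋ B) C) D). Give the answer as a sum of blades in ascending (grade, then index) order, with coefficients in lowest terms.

step 1: 3/4*e6
step 2: 9/8*e134 + 3/5*e2456
step 3: -63/32*e5 - 9/4*e6 + 8/5*e145 - 6/5*e1235 + 21/20*e1236 - 3*e2346
Answer: -63/32*e5 - 9/4*e6 + 8/5*e145 - 6/5*e1235 + 21/20*e1236 - 3*e2346


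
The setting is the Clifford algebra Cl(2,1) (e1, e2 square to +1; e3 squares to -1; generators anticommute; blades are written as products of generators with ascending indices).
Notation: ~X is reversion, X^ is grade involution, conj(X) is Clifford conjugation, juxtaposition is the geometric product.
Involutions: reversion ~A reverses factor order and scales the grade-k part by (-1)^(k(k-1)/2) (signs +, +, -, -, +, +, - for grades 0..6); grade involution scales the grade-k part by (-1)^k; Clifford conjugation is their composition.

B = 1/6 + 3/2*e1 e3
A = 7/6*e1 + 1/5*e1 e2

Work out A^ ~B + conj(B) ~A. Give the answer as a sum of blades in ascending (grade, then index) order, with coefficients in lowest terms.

first term: -7/36*e1 + 7/4*e3 + 1/30*e1 e2 + 3/10*e2 e3
second term: 7/36*e1 + 7/4*e3 - 1/30*e1 e2 + 3/10*e2 e3
Answer: 7/2*e3 + 3/5*e2 e3


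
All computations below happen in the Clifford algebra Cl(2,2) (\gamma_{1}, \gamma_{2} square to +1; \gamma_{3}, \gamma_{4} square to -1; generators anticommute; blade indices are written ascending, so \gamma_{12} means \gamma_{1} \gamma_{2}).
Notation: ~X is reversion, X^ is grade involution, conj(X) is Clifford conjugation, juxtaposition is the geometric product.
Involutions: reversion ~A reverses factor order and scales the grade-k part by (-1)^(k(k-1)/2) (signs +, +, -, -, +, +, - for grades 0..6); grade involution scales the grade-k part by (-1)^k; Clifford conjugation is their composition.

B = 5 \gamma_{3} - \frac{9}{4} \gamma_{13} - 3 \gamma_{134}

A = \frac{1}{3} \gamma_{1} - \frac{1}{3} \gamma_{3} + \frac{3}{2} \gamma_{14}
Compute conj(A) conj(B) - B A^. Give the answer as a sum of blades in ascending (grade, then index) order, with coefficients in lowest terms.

first term: \frac{5}{3} + \frac{3}{4} \gamma_{1} - \frac{21}{4} \gamma_{3} + \frac{5}{3} \gamma_{13} - \gamma_{14} - \frac{19}{8} \gamma_{34} - \frac{15}{2} \gamma_{134}
second term: -\frac{5}{3} + \frac{3}{4} \gamma_{1} + \frac{15}{4} \gamma_{3} + \frac{5}{3} \gamma_{13} - \gamma_{14} + \frac{35}{8} \gamma_{34} - \frac{15}{2} \gamma_{134}
Answer: \frac{10}{3} - 9 \gamma_{3} - \frac{27}{4} \gamma_{34}


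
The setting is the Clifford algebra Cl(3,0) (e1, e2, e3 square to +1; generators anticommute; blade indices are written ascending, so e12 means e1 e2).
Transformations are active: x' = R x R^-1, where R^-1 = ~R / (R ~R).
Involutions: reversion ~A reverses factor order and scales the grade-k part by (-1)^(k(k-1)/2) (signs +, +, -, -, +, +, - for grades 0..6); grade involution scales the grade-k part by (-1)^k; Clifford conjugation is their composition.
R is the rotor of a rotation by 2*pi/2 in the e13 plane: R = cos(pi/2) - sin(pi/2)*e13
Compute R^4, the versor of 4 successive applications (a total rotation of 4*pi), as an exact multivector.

Rotor phase runs at HALF the rotation angle; powers of one rotor simply add phase, so after 4 steps in e13 the phase is 4*pi/2 = 2*pi and R^4 = cos(2*pi) - sin(2*pi)*e13.
cos(2*pi) = 1 and sin(2*pi) = 0, so R^4 = 1. The total rotation 4*pi is 2 full turns, so every vector returns to itself, yet the rotor is +1, back on the identity sheet (an even number of 2*pi turns).
Answer: 1


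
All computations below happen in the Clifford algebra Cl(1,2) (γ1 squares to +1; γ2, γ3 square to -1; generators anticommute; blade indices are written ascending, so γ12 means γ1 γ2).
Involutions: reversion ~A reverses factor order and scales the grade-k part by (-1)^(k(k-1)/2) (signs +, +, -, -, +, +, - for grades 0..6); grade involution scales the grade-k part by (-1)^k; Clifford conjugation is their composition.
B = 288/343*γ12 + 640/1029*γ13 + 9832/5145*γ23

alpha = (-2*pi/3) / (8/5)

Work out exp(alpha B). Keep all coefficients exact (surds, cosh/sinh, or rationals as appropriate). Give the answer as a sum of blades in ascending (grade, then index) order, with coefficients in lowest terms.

B^2 term by term: the squares give (288/343)^2*(γ12)^2 + (640/1029)^2*(γ13)^2 + (9832/5145)^2*(γ23)^2 = 82944/117649*(+1) + 409600/1058841*(+1) + 96668224/26471025*(-1) = -64/25 (each basis 2-blade squares to minus the product of its generators' squares); cross terms between blades sharing an index anticommute and cancel. So B^2 = -64/25.
B^2 = -64/25 — the negative square puts this in the circular regime; l = 8/5, alpha*l = -2*pi/3, so exp(alpha B) = cos(-2*pi/3) + (sin(-2*pi/3)/(8/5))*B = -1/2 + (-5*sqrt(3)/16)*B.
Answer: -1/2 - 90*sqrt(3)/343*γ12 - 200*sqrt(3)/1029*γ13 - 1229*sqrt(3)/2058*γ23


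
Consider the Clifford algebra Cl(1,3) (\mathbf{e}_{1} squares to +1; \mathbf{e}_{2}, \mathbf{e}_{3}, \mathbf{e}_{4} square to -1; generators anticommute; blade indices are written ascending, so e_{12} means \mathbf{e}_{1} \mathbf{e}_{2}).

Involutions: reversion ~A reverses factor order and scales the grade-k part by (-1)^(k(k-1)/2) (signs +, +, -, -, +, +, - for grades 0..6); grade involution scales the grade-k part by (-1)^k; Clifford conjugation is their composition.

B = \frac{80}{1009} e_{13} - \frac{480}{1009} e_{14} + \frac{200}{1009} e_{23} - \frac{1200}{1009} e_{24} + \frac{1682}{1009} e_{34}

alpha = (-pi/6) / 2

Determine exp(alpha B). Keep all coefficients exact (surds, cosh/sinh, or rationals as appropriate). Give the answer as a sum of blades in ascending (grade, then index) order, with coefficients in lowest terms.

B^2 term by term: the squares give (\frac{80}{1009})^2*(e_{13})^2 + (-\frac{480}{1009})^2*(e_{14})^2 + (\frac{200}{1009})^2*(e_{23})^2 + (-\frac{1200}{1009})^2*(e_{24})^2 + (\frac{1682}{1009})^2*(e_{34})^2 = \frac{6400}{1018081}*(+1) + \frac{230400}{1018081}*(+1) + \frac{40000}{1018081}*(-1) + \frac{1440000}{1018081}*(-1) + \frac{2829124}{1018081}*(-1) = -4 (each basis 2-blade squares to minus the product of its generators' squares); cross terms between blades sharing an index anticommute and cancel; the commuting (index-disjoint) pairs give grade-4 terms 2*c*c'*(blade product), which cancel blade by blade — e_{1234}: \frac{192000}{1018081} - \frac{192000}{1018081} = 0 — confirming B is simple. So B^2 = -4.
B^2 = -4 — the negative square puts this in the circular regime; l = 2, alpha*l = - \frac{\pi}{6}, so exp(alpha B) = cos(- \frac{\pi}{6}) + (sin(- \frac{\pi}{6})/2)*B = \frac{\sqrt{3}}{2} + (- \frac{1}{4})*B.
Answer: \frac{\sqrt{3}}{2} - \frac{20}{1009} e_{13} + \frac{120}{1009} e_{14} - \frac{50}{1009} e_{23} + \frac{300}{1009} e_{24} - \frac{841}{2018} e_{34}


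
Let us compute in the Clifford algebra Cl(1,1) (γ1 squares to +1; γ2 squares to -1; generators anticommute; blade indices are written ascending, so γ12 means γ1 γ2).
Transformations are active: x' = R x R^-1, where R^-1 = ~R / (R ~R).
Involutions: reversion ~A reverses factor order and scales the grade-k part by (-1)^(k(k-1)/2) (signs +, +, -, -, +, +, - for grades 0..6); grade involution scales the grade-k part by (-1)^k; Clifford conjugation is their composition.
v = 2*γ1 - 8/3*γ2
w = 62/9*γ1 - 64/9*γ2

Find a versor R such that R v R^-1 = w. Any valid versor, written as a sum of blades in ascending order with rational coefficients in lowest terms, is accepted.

Reasoning: v^2 = w^2 = -28/9 since conjugation preserves the quadratic form; R = v + w = 80/9*γ1 - 88/9*γ2 is then valid when invertible, keeping its own part and reversing (v - w)/2.
Answer: 80/9*γ1 - 88/9*γ2


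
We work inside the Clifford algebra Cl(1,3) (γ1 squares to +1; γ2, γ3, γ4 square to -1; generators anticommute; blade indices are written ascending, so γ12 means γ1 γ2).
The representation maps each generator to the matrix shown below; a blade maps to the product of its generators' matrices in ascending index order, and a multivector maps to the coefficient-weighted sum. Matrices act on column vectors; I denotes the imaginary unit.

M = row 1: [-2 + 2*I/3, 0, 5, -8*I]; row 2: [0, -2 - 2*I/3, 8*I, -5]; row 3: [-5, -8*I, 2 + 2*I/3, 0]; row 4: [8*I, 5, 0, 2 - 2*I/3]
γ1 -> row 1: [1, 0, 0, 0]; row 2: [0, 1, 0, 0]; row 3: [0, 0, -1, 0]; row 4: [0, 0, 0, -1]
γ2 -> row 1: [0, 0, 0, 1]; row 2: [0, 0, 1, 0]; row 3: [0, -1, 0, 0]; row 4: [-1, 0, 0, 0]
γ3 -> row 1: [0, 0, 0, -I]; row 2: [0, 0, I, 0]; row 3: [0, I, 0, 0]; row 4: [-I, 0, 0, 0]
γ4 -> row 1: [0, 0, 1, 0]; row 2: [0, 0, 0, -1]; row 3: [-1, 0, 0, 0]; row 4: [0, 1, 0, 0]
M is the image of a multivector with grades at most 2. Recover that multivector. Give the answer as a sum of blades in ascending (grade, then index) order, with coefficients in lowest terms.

Method: the blade images are trace-orthogonal — tr(rho(e_A) rho(e_B)^-1) = 4 if A = B and 0 otherwise — and rho(e_A)^-1 = (e_A)^2 * rho(e_A) with (e_A)^2 = +1 or -1, so the coefficient of e_A in the preimage is (e_A)^2 * tr(M rho(e_A))/4.
Nonzero projections over blades of grade <= 2: γ1: (γ1)^2 = +1, tr(M rho(γ1)) = -8, coefficient -2; γ4: (γ4)^2 = -1, tr(M rho(γ4)) = -20, coefficient 5; γ13: (γ13)^2 = +1, tr(M rho(γ13)) = 32, coefficient 8; γ23: (γ23)^2 = -1, tr(M rho(γ23)) = 8/3, coefficient -2/3. Every other blade of grade <= 2 projects to 0.
Answer: -2*γ1 + 5*γ4 + 8*γ13 - 2/3*γ23


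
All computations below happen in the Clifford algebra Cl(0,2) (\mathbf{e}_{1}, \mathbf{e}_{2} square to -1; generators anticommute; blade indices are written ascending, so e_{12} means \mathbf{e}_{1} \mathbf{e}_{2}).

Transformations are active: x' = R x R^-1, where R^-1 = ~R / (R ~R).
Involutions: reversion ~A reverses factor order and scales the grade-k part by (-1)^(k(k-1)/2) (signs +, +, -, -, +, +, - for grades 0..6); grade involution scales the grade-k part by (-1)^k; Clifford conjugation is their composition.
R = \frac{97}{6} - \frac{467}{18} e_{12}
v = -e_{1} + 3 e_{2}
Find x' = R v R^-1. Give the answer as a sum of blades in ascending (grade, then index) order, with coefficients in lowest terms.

~R = \frac{97}{6} + \frac{467}{18} e_{12}, and R ~R = \frac{151385}{162}, so R^-1 = ~R / (\frac{151385}{162}).
R v = \frac{185}{3} e_{1} + \frac{670}{9} e_{2}
Answer: \frac{94879}{30277} e_{1} - \frac{12843}{30277} e_{2}


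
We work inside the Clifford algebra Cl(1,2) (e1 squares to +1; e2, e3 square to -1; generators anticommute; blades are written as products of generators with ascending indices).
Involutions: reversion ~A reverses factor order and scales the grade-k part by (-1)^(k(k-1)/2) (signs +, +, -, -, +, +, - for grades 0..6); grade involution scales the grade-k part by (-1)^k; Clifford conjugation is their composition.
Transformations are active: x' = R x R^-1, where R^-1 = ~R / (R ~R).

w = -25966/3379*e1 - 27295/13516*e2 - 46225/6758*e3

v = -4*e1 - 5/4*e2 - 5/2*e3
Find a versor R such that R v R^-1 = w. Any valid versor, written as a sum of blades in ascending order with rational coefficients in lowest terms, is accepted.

Key observation: q(v) = q(w) = 131/16 (sandwiches preserve the norm), so R = v + w = -39482/3379*e1 - 22095/6758*e2 - 31560/3379*e3 works whenever it is invertible — the component of v along it is kept and (v - w)/2 reverses, sending v to w.
Answer: -39482/3379*e1 - 22095/6758*e2 - 31560/3379*e3


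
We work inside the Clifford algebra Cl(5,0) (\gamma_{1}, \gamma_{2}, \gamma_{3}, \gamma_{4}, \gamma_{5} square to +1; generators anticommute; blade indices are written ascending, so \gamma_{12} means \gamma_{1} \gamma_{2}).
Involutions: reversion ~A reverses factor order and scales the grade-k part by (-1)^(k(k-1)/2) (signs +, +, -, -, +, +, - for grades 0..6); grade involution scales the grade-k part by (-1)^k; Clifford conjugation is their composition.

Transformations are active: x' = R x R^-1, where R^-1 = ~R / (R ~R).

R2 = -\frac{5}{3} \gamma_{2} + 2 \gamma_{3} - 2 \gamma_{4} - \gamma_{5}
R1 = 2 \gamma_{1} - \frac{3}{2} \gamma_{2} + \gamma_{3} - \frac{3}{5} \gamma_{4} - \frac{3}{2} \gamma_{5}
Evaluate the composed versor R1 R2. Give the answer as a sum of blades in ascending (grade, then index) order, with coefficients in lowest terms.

Distribute over the terms of R2 (each basis-blade product reordered to ascending indices, repeated generators contracted through their squares):
R1 (-\frac{5}{3} \gamma_{2}) = \frac{5}{2} - \frac{10}{3} \gamma_{12} + \frac{5}{3} \gamma_{23} - \gamma_{24} - \frac{5}{2} \gamma_{25}
R1 (2 \gamma_{3}) = 2 + 4 \gamma_{13} - 3 \gamma_{23} + \frac{6}{5} \gamma_{34} + 3 \gamma_{35}
R1 (-2 \gamma_{4}) = \frac{6}{5} - 4 \gamma_{14} + 3 \gamma_{24} - 2 \gamma_{34} - 3 \gamma_{45}
R1 (-\gamma_{5}) = \frac{3}{2} - 2 \gamma_{15} + \frac{3}{2} \gamma_{25} - \gamma_{35} + \frac{3}{5} \gamma_{45}
Summing the partial products and collecting blades:
Answer: \frac{36}{5} - \frac{10}{3} \gamma_{12} + 4 \gamma_{13} - 4 \gamma_{14} - 2 \gamma_{15} - \frac{4}{3} \gamma_{23} + 2 \gamma_{24} - \gamma_{25} - \frac{4}{5} \gamma_{34} + 2 \gamma_{35} - \frac{12}{5} \gamma_{45}


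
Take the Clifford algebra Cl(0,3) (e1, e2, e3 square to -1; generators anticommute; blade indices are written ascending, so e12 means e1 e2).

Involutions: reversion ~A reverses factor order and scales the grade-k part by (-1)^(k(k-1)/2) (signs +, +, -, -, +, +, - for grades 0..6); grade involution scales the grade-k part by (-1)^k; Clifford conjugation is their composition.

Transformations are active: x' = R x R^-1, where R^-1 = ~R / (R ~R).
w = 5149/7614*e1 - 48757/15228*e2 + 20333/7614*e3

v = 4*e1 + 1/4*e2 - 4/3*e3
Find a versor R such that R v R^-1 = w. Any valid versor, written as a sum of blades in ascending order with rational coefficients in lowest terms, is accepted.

The midline construction: v and w both square to -2569/144, so reflecting in their sum 35605/7614*e1 - 22475/7614*e2 + 10181/7614*e3 exchanges them.
Answer: 35605/7614*e1 - 22475/7614*e2 + 10181/7614*e3


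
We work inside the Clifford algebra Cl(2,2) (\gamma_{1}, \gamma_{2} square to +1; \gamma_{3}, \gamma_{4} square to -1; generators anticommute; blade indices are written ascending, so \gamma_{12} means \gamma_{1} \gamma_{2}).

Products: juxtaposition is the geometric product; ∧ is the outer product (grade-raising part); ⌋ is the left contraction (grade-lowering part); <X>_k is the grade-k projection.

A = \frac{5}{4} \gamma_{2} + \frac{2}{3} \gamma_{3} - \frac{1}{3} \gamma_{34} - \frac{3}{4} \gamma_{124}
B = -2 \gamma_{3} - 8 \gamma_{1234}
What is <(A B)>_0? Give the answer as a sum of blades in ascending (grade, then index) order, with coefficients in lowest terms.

step 1: \frac{4}{3} - 6 \gamma_{3} + \frac{2}{3} \gamma_{4} - \frac{8}{3} \gamma_{12} - \frac{5}{2} \gamma_{23} + \frac{16}{3} \gamma_{124} + 10 \gamma_{134} - \frac{3}{2} \gamma_{1234}
step 2: \frac{4}{3}
Answer: \frac{4}{3}


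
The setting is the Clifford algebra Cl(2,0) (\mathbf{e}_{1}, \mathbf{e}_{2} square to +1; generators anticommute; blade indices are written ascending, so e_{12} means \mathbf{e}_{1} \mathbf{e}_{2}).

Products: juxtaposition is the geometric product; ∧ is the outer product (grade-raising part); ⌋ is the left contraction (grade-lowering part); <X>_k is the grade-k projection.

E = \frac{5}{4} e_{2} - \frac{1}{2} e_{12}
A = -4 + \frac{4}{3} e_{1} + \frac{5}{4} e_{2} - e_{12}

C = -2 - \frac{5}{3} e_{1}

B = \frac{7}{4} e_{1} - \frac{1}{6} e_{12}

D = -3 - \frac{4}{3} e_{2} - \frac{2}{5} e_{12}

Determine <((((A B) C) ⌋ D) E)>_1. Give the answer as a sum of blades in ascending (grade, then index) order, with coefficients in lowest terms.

step 1: \frac{13}{6} - \frac{163}{24} e_{1} + \frac{55}{36} e_{2} - \frac{73}{48} e_{12}
step 2: \frac{503}{72} + \frac{359}{36} e_{1} - \frac{805}{144} e_{2} + \frac{1207}{216} e_{12}
step 3: -\frac{4057}{360} - \frac{161}{72} e_{1} - \frac{1796}{135} e_{2} - \frac{503}{180} e_{12}
step 4: -\frac{19469}{1080} - \frac{21913}{2160} e_{1} - \frac{415}{32} e_{2} + \frac{1363}{480} e_{12}
step 5: -\frac{21913}{2160} e_{1} - \frac{415}{32} e_{2}
Answer: -\frac{21913}{2160} e_{1} - \frac{415}{32} e_{2}


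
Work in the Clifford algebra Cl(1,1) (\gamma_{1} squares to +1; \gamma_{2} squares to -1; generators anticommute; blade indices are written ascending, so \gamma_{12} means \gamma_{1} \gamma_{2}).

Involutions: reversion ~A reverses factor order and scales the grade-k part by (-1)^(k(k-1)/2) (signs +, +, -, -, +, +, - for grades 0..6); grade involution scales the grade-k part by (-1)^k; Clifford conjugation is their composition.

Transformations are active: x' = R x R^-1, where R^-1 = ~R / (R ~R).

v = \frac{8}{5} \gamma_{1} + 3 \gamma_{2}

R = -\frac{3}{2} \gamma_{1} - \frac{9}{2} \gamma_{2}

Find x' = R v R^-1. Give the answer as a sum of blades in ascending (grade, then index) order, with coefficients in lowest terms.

~R = -\frac{3}{2} \gamma_{1} - \frac{9}{2} \gamma_{2}, and R ~R = -18, so R^-1 = ~R / (-18).
R v = \frac{111}{10} + \frac{27}{10} \gamma_{12}
Answer: \frac{1}{4} \gamma_{1} + \frac{51}{20} \gamma_{2}


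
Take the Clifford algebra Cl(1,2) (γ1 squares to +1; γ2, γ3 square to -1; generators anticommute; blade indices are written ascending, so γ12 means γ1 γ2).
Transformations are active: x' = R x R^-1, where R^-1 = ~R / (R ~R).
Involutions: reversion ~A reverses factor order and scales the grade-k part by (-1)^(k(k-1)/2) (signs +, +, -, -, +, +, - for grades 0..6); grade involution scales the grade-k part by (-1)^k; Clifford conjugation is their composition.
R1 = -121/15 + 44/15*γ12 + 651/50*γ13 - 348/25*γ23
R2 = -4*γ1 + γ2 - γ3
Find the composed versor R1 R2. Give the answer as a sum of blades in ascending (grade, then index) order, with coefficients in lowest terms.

Distribute over the terms of R2 (each basis-blade product reordered to ascending indices, repeated generators contracted through their squares):
R1 (-4*γ1) = 484/15*γ1 + 176/15*γ2 + 1302/25*γ3 + 1392/25*γ123
R1 (γ2) = -44/15*γ1 - 121/15*γ2 - 348/25*γ3 - 651/50*γ123
R1 (-γ3) = 651/50*γ1 - 348/25*γ2 + 121/15*γ3 - 44/15*γ123
Summing the partial products and collecting blades:
Answer: 6353/150*γ1 - 769/75*γ2 + 3467/75*γ3 + 5959/150*γ123


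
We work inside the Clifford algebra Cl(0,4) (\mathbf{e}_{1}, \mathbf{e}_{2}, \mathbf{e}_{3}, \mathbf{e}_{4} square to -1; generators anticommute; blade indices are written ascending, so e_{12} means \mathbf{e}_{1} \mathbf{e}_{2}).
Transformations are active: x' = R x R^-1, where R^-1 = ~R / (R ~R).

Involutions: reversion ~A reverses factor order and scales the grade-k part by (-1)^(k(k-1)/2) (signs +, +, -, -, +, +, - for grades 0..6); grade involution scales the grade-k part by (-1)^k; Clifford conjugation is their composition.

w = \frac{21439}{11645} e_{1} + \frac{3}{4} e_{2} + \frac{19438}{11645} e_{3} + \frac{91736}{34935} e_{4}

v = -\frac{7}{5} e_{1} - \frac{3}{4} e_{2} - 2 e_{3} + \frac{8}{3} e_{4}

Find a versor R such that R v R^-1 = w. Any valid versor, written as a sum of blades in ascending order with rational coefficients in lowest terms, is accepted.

Key observation: q(v) = q(w) = -\frac{49081}{3600} (sandwiches preserve the norm), so R = v + w = \frac{5136}{11645} e_{1} - \frac{3852}{11645} e_{3} + \frac{61632}{11645} e_{4} works whenever it is invertible — the component of v along it is kept and (v - w)/2 reverses, sending v to w.
Answer: \frac{5136}{11645} e_{1} - \frac{3852}{11645} e_{3} + \frac{61632}{11645} e_{4}


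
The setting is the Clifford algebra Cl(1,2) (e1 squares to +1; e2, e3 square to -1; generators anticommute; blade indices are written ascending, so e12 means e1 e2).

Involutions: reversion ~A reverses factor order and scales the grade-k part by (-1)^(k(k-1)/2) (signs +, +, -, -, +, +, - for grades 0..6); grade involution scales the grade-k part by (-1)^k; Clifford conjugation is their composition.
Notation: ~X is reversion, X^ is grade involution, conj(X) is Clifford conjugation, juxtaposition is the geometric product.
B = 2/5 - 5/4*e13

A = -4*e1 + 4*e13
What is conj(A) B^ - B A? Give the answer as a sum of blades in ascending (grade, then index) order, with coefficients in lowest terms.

first term: 5 + 8/5*e1 - 5*e3 - 8/5*e13
second term: -5 - 8/5*e1 - 5*e3 + 8/5*e13
Answer: 10 + 16/5*e1 - 16/5*e13


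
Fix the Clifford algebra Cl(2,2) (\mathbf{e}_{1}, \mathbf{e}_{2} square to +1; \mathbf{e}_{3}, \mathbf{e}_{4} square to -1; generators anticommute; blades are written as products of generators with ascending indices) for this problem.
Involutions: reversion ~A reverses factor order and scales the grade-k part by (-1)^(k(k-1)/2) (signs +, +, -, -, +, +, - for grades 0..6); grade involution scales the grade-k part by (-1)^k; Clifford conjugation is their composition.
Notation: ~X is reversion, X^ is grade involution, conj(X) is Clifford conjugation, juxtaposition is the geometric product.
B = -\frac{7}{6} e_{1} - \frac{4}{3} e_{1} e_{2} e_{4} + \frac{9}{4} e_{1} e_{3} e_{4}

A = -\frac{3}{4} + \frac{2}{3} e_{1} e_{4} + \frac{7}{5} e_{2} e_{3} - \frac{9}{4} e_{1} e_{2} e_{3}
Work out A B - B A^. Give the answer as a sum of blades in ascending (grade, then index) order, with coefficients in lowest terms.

first term: \frac{7}{8} e_{1} + \frac{8}{9} e_{2} - \frac{3}{2} e_{3} + \frac{7}{9} e_{4} + \frac{21}{8} e_{2} e_{3} + \frac{81}{16} e_{2} e_{4} - 3 e_{3} e_{4} - \frac{49}{30} e_{1} e_{2} e_{3} - \frac{43}{20} e_{1} e_{2} e_{4} + \frac{43}{240} e_{1} e_{3} e_{4}
second term: \frac{7}{8} e_{1} + \frac{8}{9} e_{2} - \frac{3}{2} e_{3} - \frac{7}{9} e_{4} - \frac{21}{8} e_{2} e_{3} + \frac{81}{16} e_{2} e_{4} - 3 e_{3} e_{4} - \frac{49}{30} e_{1} e_{2} e_{3} + \frac{83}{20} e_{1} e_{2} e_{4} - \frac{853}{240} e_{1} e_{3} e_{4}
Answer: \frac{14}{9} e_{4} + \frac{21}{4} e_{2} e_{3} - \frac{63}{10} e_{1} e_{2} e_{4} + \frac{56}{15} e_{1} e_{3} e_{4}


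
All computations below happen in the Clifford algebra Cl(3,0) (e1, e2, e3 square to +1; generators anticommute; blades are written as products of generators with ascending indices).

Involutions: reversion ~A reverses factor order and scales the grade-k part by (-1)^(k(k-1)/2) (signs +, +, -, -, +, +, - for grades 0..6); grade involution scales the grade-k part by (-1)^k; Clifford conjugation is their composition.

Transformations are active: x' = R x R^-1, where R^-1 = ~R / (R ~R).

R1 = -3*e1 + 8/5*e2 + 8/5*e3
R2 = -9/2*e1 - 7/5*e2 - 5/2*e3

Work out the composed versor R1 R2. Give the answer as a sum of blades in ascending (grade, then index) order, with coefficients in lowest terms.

Distribute over the terms of R1 (each basis-blade product reordered to ascending indices, repeated generators contracted through their squares):
(-3*e1) R2 = 27/2 + 21/5*e1 e2 + 15/2*e1 e3
(8/5*e2) R2 = -56/25 + 36/5*e1 e2 - 4*e2 e3
(8/5*e3) R2 = -4 + 36/5*e1 e3 + 56/25*e2 e3
Summing the partial products and collecting blades:
Answer: 363/50 + 57/5*e1 e2 + 147/10*e1 e3 - 44/25*e2 e3


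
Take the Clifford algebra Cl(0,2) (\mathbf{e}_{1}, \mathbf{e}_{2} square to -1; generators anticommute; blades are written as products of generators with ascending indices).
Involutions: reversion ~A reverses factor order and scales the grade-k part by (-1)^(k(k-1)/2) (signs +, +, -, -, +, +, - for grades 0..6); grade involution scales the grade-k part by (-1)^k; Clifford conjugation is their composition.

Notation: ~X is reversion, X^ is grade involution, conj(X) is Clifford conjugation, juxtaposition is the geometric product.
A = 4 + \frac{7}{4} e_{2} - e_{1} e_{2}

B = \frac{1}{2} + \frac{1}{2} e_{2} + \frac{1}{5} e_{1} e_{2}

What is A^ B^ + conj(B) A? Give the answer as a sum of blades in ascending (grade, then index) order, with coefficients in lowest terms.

first term: \frac{53}{40} - \frac{17}{20} e_{1} - \frac{23}{8} e_{2} + \frac{3}{10} e_{1} e_{2}
second term: \frac{107}{40} + \frac{17}{20} e_{1} - \frac{9}{8} e_{2} - \frac{13}{10} e_{1} e_{2}
Answer: 4 - 4 e_{2} - e_{1} e_{2}


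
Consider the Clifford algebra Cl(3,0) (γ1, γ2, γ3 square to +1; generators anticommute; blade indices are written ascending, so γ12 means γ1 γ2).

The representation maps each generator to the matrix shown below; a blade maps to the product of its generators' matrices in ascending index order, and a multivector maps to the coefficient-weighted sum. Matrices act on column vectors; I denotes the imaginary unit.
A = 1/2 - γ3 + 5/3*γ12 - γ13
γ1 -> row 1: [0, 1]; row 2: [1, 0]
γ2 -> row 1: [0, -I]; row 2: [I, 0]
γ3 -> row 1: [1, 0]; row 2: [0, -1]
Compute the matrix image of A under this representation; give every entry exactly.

Bivector images (products of the table entries): rho(γ12) = rho(γ1)rho(γ2) = row 1: [I, 0]; row 2: [0, -I]; rho(γ13) = rho(γ1)rho(γ3) = row 1: [0, -1]; row 2: [1, 0].
M = (1/2)*1 + (-1)*rho(γ3) + (5/3)*rho(γ12) + (-1)*rho(γ13), summed entrywise (1 is the identity matrix):
Answer: row 1: [-1/2 + 5*I/3, 1]; row 2: [-1, 3/2 - 5*I/3]


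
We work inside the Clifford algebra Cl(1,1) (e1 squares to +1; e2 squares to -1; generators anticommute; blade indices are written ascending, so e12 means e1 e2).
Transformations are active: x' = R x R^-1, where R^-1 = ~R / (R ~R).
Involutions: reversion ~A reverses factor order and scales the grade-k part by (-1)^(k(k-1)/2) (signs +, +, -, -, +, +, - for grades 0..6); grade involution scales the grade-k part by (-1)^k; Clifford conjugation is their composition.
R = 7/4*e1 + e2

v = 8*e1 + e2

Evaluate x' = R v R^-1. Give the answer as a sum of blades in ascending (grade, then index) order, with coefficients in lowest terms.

~R = 7/4*e1 + e2, and R ~R = 33/16, so R^-1 = ~R / (33/16).
R v = 13 - 25/4*e12
Answer: 464/33*e1 + 383/33*e2


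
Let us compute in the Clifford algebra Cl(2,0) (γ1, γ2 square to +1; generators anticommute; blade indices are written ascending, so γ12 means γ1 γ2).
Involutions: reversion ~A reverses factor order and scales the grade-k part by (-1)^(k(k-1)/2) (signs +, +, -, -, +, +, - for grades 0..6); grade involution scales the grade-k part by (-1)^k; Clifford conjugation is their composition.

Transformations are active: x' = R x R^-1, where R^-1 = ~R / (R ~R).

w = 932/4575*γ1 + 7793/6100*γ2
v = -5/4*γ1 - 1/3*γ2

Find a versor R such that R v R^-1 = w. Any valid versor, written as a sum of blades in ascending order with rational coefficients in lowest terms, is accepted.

A norm check does it: q(v) = q(w) = 241/144, hence R = v + w = -19147/18300*γ1 + 17279/18300*γ2 realises the map — parallel part kept, (v - w)/2 negated, v carried to w.
Answer: -19147/18300*γ1 + 17279/18300*γ2


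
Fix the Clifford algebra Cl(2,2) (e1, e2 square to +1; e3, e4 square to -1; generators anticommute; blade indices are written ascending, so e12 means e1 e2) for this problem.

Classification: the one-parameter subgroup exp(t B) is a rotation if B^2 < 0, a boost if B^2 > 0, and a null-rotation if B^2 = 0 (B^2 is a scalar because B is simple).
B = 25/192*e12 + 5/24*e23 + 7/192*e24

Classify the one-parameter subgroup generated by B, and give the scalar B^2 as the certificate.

B^2 term by term: the squares give (25/192)^2*(e12)^2 + (5/24)^2*(e23)^2 + (7/192)^2*(e24)^2 = 625/36864*(-1) + 25/576*(+1) + 49/36864*(+1) = 1/36 (each basis 2-blade squares to minus the product of its generators' squares); cross terms between blades sharing an index anticommute and cancel. So B^2 = 1/36.
Answer: boost, certificate B^2 = 1/36. Note: conjugating B changes its blade decomposition but never the scalar B^2 = 1/36, whose sign settles the classification.


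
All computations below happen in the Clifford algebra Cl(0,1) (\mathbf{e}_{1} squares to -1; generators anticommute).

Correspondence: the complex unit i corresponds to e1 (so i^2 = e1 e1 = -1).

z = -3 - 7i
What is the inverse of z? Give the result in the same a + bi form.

In blades: z = -3 - 7 e_{1}.
With qbar = -3 + 7 e_{1} (scalar fixed, mapped units negated), z qbar = 58 (the sum of squared coefficients), so z^-1 = qbar / (58) = -\frac{3}{58} + \frac{7}{58} e_{1}; translating back:
Answer: -\frac{3}{58} + \frac{7}{58}i


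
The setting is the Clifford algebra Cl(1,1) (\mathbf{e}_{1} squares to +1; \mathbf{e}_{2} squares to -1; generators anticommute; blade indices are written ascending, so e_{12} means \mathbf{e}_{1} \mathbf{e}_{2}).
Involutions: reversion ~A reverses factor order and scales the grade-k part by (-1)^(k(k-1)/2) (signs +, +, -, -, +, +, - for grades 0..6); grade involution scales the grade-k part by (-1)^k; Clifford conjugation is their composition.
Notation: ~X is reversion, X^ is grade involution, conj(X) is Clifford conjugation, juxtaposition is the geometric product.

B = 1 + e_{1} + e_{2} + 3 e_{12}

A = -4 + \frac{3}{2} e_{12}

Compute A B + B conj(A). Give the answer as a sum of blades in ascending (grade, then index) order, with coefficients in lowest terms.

first term: \frac{1}{2} - \frac{11}{2} e_{1} - \frac{11}{2} e_{2} - \frac{21}{2} e_{12}
second term: -\frac{17}{2} - \frac{11}{2} e_{1} - \frac{11}{2} e_{2} - \frac{27}{2} e_{12}
Answer: -8 - 11 e_{1} - 11 e_{2} - 24 e_{12}


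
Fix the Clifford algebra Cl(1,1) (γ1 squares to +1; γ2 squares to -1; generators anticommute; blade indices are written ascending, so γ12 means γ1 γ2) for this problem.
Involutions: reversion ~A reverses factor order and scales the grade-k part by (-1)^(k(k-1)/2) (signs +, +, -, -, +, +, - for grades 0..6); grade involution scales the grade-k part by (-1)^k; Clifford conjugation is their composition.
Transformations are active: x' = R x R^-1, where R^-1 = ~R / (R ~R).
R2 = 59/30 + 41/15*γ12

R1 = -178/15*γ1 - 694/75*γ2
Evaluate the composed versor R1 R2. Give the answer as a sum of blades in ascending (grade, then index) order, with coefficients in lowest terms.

Distribute over the terms of R1 (each basis-blade product reordered to ascending indices, repeated generators contracted through their squares):
(-178/15*γ1) R2 = -5251/225*γ1 - 7298/225*γ2
(-694/75*γ2) R2 = -28454/1125*γ1 - 20473/1125*γ2
Summing the partial products and collecting blades:
Answer: -54709/1125*γ1 - 56963/1125*γ2


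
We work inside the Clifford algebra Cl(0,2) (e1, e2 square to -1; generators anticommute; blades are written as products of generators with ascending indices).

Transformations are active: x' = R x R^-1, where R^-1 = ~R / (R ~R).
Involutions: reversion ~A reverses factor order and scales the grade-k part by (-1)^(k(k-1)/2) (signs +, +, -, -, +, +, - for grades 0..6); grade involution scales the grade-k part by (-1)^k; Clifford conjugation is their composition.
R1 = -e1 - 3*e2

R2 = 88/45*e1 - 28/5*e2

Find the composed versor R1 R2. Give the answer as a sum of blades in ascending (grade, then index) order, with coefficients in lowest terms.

Distribute over the terms of R1 (each basis-blade product reordered to ascending indices, repeated generators contracted through their squares):
(-e1) R2 = 88/45 + 28/5*e1 e2
(-3*e2) R2 = -84/5 + 88/15*e1 e2
Summing the partial products and collecting blades:
Answer: -668/45 + 172/15*e1 e2


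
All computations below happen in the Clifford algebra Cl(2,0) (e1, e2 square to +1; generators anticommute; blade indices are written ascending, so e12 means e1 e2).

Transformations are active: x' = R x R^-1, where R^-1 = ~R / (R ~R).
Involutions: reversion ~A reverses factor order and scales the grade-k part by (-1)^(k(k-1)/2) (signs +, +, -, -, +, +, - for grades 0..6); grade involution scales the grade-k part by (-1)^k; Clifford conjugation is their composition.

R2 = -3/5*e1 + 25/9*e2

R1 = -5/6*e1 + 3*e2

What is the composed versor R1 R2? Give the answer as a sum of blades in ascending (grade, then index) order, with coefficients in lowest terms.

Distribute over the terms of R1 (each basis-blade product reordered to ascending indices, repeated generators contracted through their squares):
(-5/6*e1) R2 = 1/2 - 125/54*e12
(3*e2) R2 = 25/3 + 9/5*e12
Summing the partial products and collecting blades:
Answer: 53/6 - 139/270*e12


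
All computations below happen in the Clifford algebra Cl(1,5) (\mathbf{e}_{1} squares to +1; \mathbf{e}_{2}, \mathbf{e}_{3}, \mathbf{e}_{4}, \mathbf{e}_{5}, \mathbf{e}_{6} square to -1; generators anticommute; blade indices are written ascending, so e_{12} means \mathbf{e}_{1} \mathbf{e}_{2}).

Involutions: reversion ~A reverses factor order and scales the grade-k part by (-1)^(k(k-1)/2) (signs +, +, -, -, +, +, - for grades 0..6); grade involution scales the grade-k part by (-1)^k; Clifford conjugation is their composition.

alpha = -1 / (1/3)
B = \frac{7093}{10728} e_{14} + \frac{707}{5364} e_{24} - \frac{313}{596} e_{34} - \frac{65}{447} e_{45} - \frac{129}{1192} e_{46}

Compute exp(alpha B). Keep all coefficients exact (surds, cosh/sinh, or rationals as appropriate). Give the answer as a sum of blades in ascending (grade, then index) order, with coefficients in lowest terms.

B^2 term by term: the squares give (\frac{7093}{10728})^2*(e_{14})^2 + (\frac{707}{5364})^2*(e_{24})^2 + (-\frac{313}{596})^2*(e_{34})^2 + (-\frac{65}{447})^2*(e_{45})^2 + (-\frac{129}{1192})^2*(e_{46})^2 = \frac{50310649}{115089984}*(+1) + \frac{499849}{28772496}*(-1) + \frac{97969}{355216}*(-1) + \frac{4225}{199809}*(-1) + \frac{16641}{1420864}*(-1) = \frac{1}{9} (each basis 2-blade squares to minus the product of its generators' squares); cross terms between blades sharing an index anticommute and cancel. So B^2 = \frac{1}{9}.
B^2 = \frac{1}{9} — the series telescopes hyperbolically here: l = \frac{1}{3}, alpha*l = -1, so exp(alpha B) = cosh(-1) + (sinh(-1)/(\frac{1}{3}))*B = \cosh{\left(1 \right)} + (- 3 \sinh{\left(1 \right)})*B.
Answer: \cosh{\left(1 \right)} - \frac{7093 \sinh{\left(1 \right)}}{3576} e_{14} - \frac{707 \sinh{\left(1 \right)}}{1788} e_{24} + \frac{939 \sinh{\left(1 \right)}}{596} e_{34} + \frac{65 \sinh{\left(1 \right)}}{149} e_{45} + \frac{387 \sinh{\left(1 \right)}}{1192} e_{46}
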